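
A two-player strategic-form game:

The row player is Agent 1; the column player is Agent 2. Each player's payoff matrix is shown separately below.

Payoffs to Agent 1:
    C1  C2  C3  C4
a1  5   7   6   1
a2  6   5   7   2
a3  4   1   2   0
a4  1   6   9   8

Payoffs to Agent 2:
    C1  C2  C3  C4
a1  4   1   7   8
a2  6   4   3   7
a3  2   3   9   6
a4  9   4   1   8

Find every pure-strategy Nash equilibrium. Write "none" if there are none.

Agent 1 against C1: payoffs 5, 6, 4, 1 → best response a2.
Agent 1 against C2: payoffs 7, 5, 1, 6 → best response a1.
Agent 1 against C3: payoffs 6, 7, 2, 9 → best response a4.
Agent 1 against C4: payoffs 1, 2, 0, 8 → best response a4.
Agent 2 against a1: payoffs 4, 1, 7, 8 → best response C4.
Agent 2 against a2: payoffs 6, 4, 3, 7 → best response C4.
Agent 2 against a3: payoffs 2, 3, 9, 6 → best response C3.
Agent 2 against a4: payoffs 9, 4, 1, 8 → best response C1.
No profile is a mutual best response for all players.

There is no pure-strategy Nash equilibrium.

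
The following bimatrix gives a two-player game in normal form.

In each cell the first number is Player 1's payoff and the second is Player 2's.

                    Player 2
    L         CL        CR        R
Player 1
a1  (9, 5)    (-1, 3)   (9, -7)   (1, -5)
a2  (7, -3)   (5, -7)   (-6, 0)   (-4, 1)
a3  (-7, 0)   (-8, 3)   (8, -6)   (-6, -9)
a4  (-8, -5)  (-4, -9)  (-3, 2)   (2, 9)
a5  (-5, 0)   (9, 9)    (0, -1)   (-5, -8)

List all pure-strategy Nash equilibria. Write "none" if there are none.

For each player, find the best response to each opponent profile; mutual best responses are the pure NE.
Player 1 against L: payoffs 9, 7, -7, -8, -5 → best response a1.
Player 1 against CL: payoffs -1, 5, -8, -4, 9 → best response a5.
Player 1 against CR: payoffs 9, -6, 8, -3, 0 → best response a1.
Player 1 against R: payoffs 1, -4, -6, 2, -5 → best response a4.
Player 2 against a1: payoffs 5, 3, -7, -5 → best response L.
Player 2 against a2: payoffs -3, -7, 0, 1 → best response R.
Player 2 against a3: payoffs 0, 3, -6, -9 → best response CL.
Player 2 against a4: payoffs -5, -9, 2, 9 → best response R.
Player 2 against a5: payoffs 0, 9, -1, -8 → best response CL.
Mutual best responses: (a1, L); (a4, R); (a5, CL).

The pure Nash equilibria are (a1, L), (a4, R), (a5, CL).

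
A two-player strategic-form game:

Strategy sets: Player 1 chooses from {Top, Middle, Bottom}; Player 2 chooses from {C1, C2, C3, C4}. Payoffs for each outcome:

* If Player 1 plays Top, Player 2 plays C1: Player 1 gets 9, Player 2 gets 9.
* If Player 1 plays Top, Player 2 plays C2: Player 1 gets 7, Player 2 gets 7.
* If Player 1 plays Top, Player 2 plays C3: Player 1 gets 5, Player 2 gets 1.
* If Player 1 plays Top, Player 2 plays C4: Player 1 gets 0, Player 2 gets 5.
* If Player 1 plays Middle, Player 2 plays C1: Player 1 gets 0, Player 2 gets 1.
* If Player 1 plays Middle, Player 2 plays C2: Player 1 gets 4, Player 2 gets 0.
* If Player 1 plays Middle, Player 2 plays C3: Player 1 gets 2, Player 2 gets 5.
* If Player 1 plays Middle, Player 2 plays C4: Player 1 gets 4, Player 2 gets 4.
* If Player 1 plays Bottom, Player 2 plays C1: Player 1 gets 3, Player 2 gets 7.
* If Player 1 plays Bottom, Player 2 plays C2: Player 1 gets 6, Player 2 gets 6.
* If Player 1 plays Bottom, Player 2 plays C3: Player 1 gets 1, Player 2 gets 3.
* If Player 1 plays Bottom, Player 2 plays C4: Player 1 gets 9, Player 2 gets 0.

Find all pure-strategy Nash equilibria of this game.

Player 1 against C1: payoffs 9, 0, 3 → best response Top.
Player 1 against C2: payoffs 7, 4, 6 → best response Top.
Player 1 against C3: payoffs 5, 2, 1 → best response Top.
Player 1 against C4: payoffs 0, 4, 9 → best response Bottom.
Player 2 against Top: payoffs 9, 7, 1, 5 → best response C1.
Player 2 against Middle: payoffs 1, 0, 5, 4 → best response C3.
Player 2 against Bottom: payoffs 7, 6, 3, 0 → best response C1.
Mutual best responses: (Top, C1).

Pure NE: (Top, C1)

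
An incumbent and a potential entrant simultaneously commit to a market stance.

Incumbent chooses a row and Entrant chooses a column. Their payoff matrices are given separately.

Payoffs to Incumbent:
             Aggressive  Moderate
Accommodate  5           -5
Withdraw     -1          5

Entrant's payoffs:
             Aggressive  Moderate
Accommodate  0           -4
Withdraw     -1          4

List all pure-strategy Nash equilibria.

For each player, find the best response to each opponent profile; mutual best responses are the pure NE.
Incumbent against Aggressive: payoffs 5, -1 → best response Accommodate.
Incumbent against Moderate: payoffs -5, 5 → best response Withdraw.
Entrant against Accommodate: payoffs 0, -4 → best response Aggressive.
Entrant against Withdraw: payoffs -1, 4 → best response Moderate.
Mutual best responses: (Accommodate, Aggressive); (Withdraw, Moderate).

The pure Nash equilibria are (Accommodate, Aggressive); (Withdraw, Moderate).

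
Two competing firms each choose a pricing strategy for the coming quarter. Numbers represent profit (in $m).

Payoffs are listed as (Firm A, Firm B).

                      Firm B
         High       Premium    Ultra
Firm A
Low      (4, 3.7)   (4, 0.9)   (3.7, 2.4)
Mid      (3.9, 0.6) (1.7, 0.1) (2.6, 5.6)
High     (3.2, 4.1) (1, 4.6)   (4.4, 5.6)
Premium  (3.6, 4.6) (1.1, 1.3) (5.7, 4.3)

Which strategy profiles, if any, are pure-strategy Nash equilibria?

The unique pure-strategy Nash equilibrium is (Low, High).

Firm A against High: payoffs 4, 3.9, 3.2, 3.6 → best response Low.
Firm A against Premium: payoffs 4, 1.7, 1, 1.1 → best response Low.
Firm A against Ultra: payoffs 3.7, 2.6, 4.4, 5.7 → best response Premium.
Firm B against Low: payoffs 3.7, 0.9, 2.4 → best response High.
Firm B against Mid: payoffs 0.6, 0.1, 5.6 → best response Ultra.
Firm B against High: payoffs 4.1, 4.6, 5.6 → best response Ultra.
Firm B against Premium: payoffs 4.6, 1.3, 4.3 → best response High.
Mutual best responses: (Low, High).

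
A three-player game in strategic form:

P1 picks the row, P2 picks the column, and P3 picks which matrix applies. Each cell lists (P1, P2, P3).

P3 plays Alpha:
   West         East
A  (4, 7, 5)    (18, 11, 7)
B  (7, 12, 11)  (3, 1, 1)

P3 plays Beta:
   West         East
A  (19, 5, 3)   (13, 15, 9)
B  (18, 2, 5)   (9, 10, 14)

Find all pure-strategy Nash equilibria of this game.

(A, East, Beta) and (B, West, Alpha)

(A, West, Alpha): P1 can switch to B (4 → 7). Not NE.
(A, West, Beta): P2 can switch to East (5 → 15). Not NE.
(A, East, Alpha): P3 can switch to Beta (7 → 9). Not NE.
(A, East, Beta): P1 gets 13, best alternative 9; P2 gets 15, best alternative 5; P3 gets 9, best alternative 7. No profitable deviation — NE.
(B, West, Alpha): P1 gets 7, best alternative 4; P2 gets 12, best alternative 1; P3 gets 11, best alternative 5. No profitable deviation — NE.
(B, West, Beta): P1 can switch to A (18 → 19). Not NE.
(B, East, Alpha): P1 can switch to A (3 → 18). Not NE.
(B, East, Beta): P1 can switch to A (9 → 13). Not NE.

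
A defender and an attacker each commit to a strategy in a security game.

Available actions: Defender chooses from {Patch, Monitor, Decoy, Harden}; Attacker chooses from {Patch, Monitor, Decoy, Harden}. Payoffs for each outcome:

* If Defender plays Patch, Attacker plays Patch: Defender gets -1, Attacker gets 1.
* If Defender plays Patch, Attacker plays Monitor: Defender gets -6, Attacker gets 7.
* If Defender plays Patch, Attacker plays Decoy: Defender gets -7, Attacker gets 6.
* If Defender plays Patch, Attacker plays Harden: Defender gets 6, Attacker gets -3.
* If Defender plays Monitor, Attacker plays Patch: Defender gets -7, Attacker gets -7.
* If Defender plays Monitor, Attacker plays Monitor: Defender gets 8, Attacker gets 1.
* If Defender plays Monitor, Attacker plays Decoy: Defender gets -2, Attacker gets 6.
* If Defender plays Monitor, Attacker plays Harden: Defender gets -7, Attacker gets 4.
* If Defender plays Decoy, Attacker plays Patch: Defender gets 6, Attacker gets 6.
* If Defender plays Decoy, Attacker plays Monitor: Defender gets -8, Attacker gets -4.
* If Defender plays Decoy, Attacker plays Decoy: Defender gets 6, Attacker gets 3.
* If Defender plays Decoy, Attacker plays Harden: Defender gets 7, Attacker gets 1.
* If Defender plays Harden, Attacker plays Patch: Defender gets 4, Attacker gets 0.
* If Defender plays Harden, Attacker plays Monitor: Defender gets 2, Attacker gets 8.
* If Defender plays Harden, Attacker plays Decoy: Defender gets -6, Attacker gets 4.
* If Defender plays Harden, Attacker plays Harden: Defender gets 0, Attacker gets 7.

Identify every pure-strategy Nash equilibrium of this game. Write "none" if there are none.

For each strategy profile, look for a profitable unilateral deviation.
(Patch, Patch): Defender can switch to Decoy (-1 → 6). Not NE.
(Patch, Monitor): Defender can switch to Monitor (-6 → 8). Not NE.
(Patch, Decoy): Defender can switch to Monitor (-7 → -2). Not NE.
(Patch, Harden): Defender can switch to Decoy (6 → 7). Not NE.
(Monitor, Patch): Defender can switch to Patch (-7 → -1). Not NE.
(Monitor, Monitor): Attacker can switch to Decoy (1 → 6). Not NE.
(Monitor, Decoy): Defender can switch to Decoy (-2 → 6). Not NE.
(Monitor, Harden): Defender can switch to Patch (-7 → 6). Not NE.
(Decoy, Patch): Defender gets 6, best alternative 4; Attacker gets 6, best alternative 3. No profitable deviation — NE.
(The remaining 7 profiles each have a profitable deviation by the same check.)

The unique pure-strategy Nash equilibrium is (Decoy, Patch).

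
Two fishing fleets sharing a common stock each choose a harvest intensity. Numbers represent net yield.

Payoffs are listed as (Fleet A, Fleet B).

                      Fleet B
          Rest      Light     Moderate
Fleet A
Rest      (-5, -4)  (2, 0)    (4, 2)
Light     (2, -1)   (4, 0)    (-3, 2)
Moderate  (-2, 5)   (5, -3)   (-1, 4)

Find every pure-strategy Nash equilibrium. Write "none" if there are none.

Check each profile: it is a Nash equilibrium iff no player can strictly gain by switching unilaterally.
(Rest, Rest): Fleet A can switch to Light (-5 → 2). Not NE.
(Rest, Light): Fleet A can switch to Light (2 → 4). Not NE.
(Rest, Moderate): Fleet A gets 4, best alternative -1; Fleet B gets 2, best alternative 0. No profitable deviation — NE.
(Light, Rest): Fleet B can switch to Light (-1 → 0). Not NE.
(Light, Light): Fleet A can switch to Moderate (4 → 5). Not NE.
(Light, Moderate): Fleet A can switch to Rest (-3 → 4). Not NE.
(Moderate, Rest): Fleet A can switch to Light (-2 → 2). Not NE.
(The remaining 2 profiles each have a profitable deviation by the same check.)

Pure NE: (Rest, Moderate)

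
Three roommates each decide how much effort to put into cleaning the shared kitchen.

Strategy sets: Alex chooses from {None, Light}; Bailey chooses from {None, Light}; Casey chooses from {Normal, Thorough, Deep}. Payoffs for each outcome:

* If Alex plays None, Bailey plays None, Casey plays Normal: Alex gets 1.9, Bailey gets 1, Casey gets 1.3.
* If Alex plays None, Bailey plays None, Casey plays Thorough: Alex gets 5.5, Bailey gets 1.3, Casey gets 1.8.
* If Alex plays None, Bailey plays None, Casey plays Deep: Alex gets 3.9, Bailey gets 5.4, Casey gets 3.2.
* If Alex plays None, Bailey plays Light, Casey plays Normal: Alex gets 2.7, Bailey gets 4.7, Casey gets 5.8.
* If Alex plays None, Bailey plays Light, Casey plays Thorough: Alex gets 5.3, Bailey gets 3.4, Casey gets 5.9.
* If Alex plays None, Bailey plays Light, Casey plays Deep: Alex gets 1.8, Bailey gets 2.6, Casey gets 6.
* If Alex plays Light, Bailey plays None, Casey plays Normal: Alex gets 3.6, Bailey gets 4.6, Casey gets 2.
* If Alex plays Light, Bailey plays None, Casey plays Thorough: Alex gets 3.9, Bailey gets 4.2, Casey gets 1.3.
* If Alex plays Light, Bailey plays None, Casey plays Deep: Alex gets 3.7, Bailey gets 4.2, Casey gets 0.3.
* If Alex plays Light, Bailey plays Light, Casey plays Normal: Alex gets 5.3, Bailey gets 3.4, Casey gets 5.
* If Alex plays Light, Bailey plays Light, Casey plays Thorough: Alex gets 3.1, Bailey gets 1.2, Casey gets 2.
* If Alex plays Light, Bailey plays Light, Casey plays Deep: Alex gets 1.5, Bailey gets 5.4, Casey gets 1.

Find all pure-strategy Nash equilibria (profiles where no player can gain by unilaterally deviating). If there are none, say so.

(None, None, Deep); (Light, None, Normal)

Alex against (None, Normal): payoffs 1.9, 3.6 → best response Light.
Alex against (None, Thorough): payoffs 5.5, 3.9 → best response None.
Alex against (None, Deep): payoffs 3.9, 3.7 → best response None.
Alex against (Light, Normal): payoffs 2.7, 5.3 → best response Light.
Alex against (Light, Thorough): payoffs 5.3, 3.1 → best response None.
Alex against (Light, Deep): payoffs 1.8, 1.5 → best response None.
Bailey against (None, Normal): payoffs 1, 4.7 → best response Light.
Bailey against (None, Thorough): payoffs 1.3, 3.4 → best response Light.
Bailey against (None, Deep): payoffs 5.4, 2.6 → best response None.
Bailey against (Light, Normal): payoffs 4.6, 3.4 → best response None.
Bailey against (Light, Thorough): payoffs 4.2, 1.2 → best response None.
Bailey against (Light, Deep): payoffs 4.2, 5.4 → best response Light.
Casey against (None, None): payoffs 1.3, 1.8, 3.2 → best response Deep.
Casey against (None, Light): payoffs 5.8, 5.9, 6 → best response Deep.
Casey against (Light, None): payoffs 2, 1.3, 0.3 → best response Normal.
Casey against (Light, Light): payoffs 5, 2, 1 → best response Normal.
Mutual best responses: (None, None, Deep); (Light, None, Normal).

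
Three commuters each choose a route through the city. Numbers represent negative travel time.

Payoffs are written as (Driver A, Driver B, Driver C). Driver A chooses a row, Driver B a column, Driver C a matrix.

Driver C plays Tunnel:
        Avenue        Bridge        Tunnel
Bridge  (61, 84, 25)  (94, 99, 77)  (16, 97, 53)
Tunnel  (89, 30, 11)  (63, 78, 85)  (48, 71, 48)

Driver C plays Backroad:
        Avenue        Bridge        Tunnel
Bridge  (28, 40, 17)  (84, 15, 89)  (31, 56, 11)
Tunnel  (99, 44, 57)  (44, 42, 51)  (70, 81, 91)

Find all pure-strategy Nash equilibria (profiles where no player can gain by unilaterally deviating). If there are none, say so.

Check each profile: it is a Nash equilibrium iff no player can strictly gain by switching unilaterally.
(Bridge, Avenue, Tunnel): Driver A can switch to Tunnel (61 → 89). Not NE.
(Bridge, Avenue, Backroad): Driver A can switch to Tunnel (28 → 99). Not NE.
(Bridge, Bridge, Tunnel): Driver C can switch to Backroad (77 → 89). Not NE.
(Bridge, Bridge, Backroad): Driver B can switch to Avenue (15 → 40). Not NE.
(Bridge, Tunnel, Tunnel): Driver A can switch to Tunnel (16 → 48). Not NE.
(Bridge, Tunnel, Backroad): Driver A can switch to Tunnel (31 → 70). Not NE.
(Tunnel, Avenue, Tunnel): Driver B can switch to Bridge (30 → 78). Not NE.
(Tunnel, Avenue, Backroad): Driver B can switch to Tunnel (44 → 81). Not NE.
(Tunnel, Bridge, Tunnel): Driver A can switch to Bridge (63 → 94). Not NE.
(Tunnel, Bridge, Backroad): Driver A can switch to Bridge (44 → 84). Not NE.
(Tunnel, Tunnel, Tunnel): Driver B can switch to Bridge (71 → 78). Not NE.
(Tunnel, Tunnel, Backroad): Driver A gets 70, best alternative 31; Driver B gets 81, best alternative 44; Driver C gets 91, best alternative 48. No profitable deviation — NE.

Pure NE: (Tunnel, Tunnel, Backroad)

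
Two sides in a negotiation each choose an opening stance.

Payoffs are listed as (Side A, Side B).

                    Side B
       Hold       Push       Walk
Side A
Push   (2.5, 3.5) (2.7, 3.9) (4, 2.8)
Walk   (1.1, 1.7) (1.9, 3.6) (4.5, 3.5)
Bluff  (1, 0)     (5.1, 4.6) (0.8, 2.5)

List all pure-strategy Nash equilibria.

For each strategy profile, look for a profitable unilateral deviation.
(Push, Hold): Side B can switch to Push (3.5 → 3.9). Not NE.
(Push, Push): Side A can switch to Bluff (2.7 → 5.1). Not NE.
(Push, Walk): Side A can switch to Walk (4 → 4.5). Not NE.
(Walk, Hold): Side A can switch to Push (1.1 → 2.5). Not NE.
(Walk, Push): Side A can switch to Push (1.9 → 2.7). Not NE.
(Walk, Walk): Side B can switch to Push (3.5 → 3.6). Not NE.
(Bluff, Hold): Side A can switch to Push (1 → 2.5). Not NE.
(Bluff, Push): Side A gets 5.1, best alternative 2.7; Side B gets 4.6, best alternative 2.5. No profitable deviation — NE.
(Bluff, Walk): Side A can switch to Push (0.8 → 4). Not NE.

The unique pure-strategy Nash equilibrium is (Bluff, Push).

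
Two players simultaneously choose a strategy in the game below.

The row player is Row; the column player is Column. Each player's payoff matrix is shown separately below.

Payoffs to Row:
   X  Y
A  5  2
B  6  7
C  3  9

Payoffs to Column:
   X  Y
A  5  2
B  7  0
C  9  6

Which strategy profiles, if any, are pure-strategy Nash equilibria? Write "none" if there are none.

The unique pure-strategy Nash equilibrium is (B, X).

Mark each player's best response to every combination of opponents' strategies; a profile where every player is best-responding is a pure Nash equilibrium.
Row against X: payoffs 5, 6, 3 → best response B.
Row against Y: payoffs 2, 7, 9 → best response C.
Column against A: payoffs 5, 2 → best response X.
Column against B: payoffs 7, 0 → best response X.
Column against C: payoffs 9, 6 → best response X.
Mutual best responses: (B, X).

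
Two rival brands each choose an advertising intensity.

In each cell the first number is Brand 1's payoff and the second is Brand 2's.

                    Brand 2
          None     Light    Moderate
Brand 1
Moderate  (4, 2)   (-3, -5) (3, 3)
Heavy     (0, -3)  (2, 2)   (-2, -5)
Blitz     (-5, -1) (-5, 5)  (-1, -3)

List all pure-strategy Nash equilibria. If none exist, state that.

Check each profile: it is a Nash equilibrium iff no player can strictly gain by switching unilaterally.
(Moderate, None): Brand 2 can switch to Moderate (2 → 3). Not NE.
(Moderate, Light): Brand 1 can switch to Heavy (-3 → 2). Not NE.
(Moderate, Moderate): Brand 1 gets 3, best alternative -1; Brand 2 gets 3, best alternative 2. No profitable deviation — NE.
(Heavy, None): Brand 1 can switch to Moderate (0 → 4). Not NE.
(Heavy, Light): Brand 1 gets 2, best alternative -3; Brand 2 gets 2, best alternative -3. No profitable deviation — NE.
(Heavy, Moderate): Brand 1 can switch to Moderate (-2 → 3). Not NE.
(Blitz, None): Brand 1 can switch to Moderate (-5 → 4). Not NE.
(Blitz, Light): Brand 1 can switch to Moderate (-5 → -3). Not NE.
(The remaining 1 profile has a profitable deviation by the same check.)

Pure-strategy Nash equilibria: (Moderate, Moderate), (Heavy, Light)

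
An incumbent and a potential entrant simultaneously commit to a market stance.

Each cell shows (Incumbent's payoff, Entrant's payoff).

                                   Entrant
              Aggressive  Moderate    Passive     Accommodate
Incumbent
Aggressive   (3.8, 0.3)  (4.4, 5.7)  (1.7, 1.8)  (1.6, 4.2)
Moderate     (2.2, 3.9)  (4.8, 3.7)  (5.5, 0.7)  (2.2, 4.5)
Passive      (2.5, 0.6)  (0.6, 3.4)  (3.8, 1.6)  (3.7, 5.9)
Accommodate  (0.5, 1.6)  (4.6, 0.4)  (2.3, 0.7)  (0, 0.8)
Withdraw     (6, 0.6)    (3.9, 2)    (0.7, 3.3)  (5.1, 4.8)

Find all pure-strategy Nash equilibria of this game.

Incumbent against Aggressive: payoffs 3.8, 2.2, 2.5, 0.5, 6 → best response Withdraw.
Incumbent against Moderate: payoffs 4.4, 4.8, 0.6, 4.6, 3.9 → best response Moderate.
Incumbent against Passive: payoffs 1.7, 5.5, 3.8, 2.3, 0.7 → best response Moderate.
Incumbent against Accommodate: payoffs 1.6, 2.2, 3.7, 0, 5.1 → best response Withdraw.
Entrant against Aggressive: payoffs 0.3, 5.7, 1.8, 4.2 → best response Moderate.
Entrant against Moderate: payoffs 3.9, 3.7, 0.7, 4.5 → best response Accommodate.
Entrant against Passive: payoffs 0.6, 3.4, 1.6, 5.9 → best response Accommodate.
Entrant against Accommodate: payoffs 1.6, 0.4, 0.7, 0.8 → best response Aggressive.
Entrant against Withdraw: payoffs 0.6, 2, 3.3, 4.8 → best response Accommodate.
Mutual best responses: (Withdraw, Accommodate).

(Withdraw, Accommodate)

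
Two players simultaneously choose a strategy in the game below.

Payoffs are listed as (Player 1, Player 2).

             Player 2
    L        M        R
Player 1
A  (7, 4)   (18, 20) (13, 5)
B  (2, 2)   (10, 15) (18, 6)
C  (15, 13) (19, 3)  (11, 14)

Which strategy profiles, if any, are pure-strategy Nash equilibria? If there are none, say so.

This game has no pure Nash equilibrium.

Mark each player's best response to every combination of opponents' strategies; a profile where every player is best-responding is a pure Nash equilibrium.
Player 1 against L: payoffs 7, 2, 15 → best response C.
Player 1 against M: payoffs 18, 10, 19 → best response C.
Player 1 against R: payoffs 13, 18, 11 → best response B.
Player 2 against A: payoffs 4, 20, 5 → best response M.
Player 2 against B: payoffs 2, 15, 6 → best response M.
Player 2 against C: payoffs 13, 3, 14 → best response R.
No profile is a mutual best response for all players.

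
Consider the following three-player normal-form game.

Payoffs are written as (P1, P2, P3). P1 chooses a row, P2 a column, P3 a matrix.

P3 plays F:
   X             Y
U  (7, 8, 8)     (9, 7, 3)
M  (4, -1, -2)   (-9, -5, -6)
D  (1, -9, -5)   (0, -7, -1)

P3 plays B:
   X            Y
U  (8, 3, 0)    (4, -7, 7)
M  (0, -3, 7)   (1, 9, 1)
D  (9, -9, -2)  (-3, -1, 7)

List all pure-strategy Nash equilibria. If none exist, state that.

Mark each player's best response to every combination of opponents' strategies; a profile where every player is best-responding is a pure Nash equilibrium.
P1 against (X, F): payoffs 7, 4, 1 → best response U.
P1 against (X, B): payoffs 8, 0, 9 → best response D.
P1 against (Y, F): payoffs 9, -9, 0 → best response U.
P1 against (Y, B): payoffs 4, 1, -3 → best response U.
P2 against (U, F): payoffs 8, 7 → best response X.
P2 against (U, B): payoffs 3, -7 → best response X.
P2 against (M, F): payoffs -1, -5 → best response X.
P2 against (M, B): payoffs -3, 9 → best response Y.
P2 against (D, F): payoffs -9, -7 → best response Y.
P2 against (D, B): payoffs -9, -1 → best response Y.
P3 against (U, X): payoffs 8, 0 → best response F.
P3 against (U, Y): payoffs 3, 7 → best response B.
P3 against (M, X): payoffs -2, 7 → best response B.
P3 against (M, Y): payoffs -6, 1 → best response B.
P3 against (D, X): payoffs -5, -2 → best response B.
P3 against (D, Y): payoffs -1, 7 → best response B.
Mutual best responses: (U, X, F).

Pure NE: (U, X, F)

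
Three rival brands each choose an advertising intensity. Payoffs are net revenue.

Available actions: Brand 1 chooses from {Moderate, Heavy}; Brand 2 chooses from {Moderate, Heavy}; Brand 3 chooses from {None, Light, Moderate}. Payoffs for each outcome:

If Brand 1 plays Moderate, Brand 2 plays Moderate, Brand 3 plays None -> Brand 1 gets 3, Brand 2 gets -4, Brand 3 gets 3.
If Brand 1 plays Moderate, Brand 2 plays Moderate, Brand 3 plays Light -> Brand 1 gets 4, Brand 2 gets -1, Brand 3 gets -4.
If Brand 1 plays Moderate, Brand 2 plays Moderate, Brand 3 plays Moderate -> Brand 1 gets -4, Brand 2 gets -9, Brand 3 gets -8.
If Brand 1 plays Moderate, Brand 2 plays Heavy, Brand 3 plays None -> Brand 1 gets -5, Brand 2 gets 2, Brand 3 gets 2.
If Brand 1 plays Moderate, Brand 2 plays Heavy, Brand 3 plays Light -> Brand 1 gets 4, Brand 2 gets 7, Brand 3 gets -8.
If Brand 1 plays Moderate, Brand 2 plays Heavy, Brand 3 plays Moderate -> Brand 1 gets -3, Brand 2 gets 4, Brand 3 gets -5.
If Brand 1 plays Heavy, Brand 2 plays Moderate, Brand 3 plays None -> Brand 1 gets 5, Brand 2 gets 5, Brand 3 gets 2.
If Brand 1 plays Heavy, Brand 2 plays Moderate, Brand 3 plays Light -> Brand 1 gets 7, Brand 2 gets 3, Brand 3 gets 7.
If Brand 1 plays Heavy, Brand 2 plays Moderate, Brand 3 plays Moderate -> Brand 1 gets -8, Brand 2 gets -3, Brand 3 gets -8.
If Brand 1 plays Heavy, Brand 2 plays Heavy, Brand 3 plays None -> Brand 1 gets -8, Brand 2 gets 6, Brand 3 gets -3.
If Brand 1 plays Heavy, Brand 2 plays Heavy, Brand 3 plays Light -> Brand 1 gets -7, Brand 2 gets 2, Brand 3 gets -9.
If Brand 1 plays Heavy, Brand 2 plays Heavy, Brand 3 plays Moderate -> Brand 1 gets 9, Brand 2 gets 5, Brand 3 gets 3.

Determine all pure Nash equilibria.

(Moderate, Moderate, None): Brand 1 can switch to Heavy (3 → 5). Not NE.
(Moderate, Moderate, Light): Brand 1 can switch to Heavy (4 → 7). Not NE.
(Moderate, Moderate, Moderate): Brand 2 can switch to Heavy (-9 → 4). Not NE.
(Moderate, Heavy, None): Brand 1 gets -5, best alternative -8; Brand 2 gets 2, best alternative -4; Brand 3 gets 2, best alternative -5. No profitable deviation — NE.
(Moderate, Heavy, Light): Brand 3 can switch to None (-8 → 2). Not NE.
(Moderate, Heavy, Moderate): Brand 1 can switch to Heavy (-3 → 9). Not NE.
(Heavy, Moderate, None): Brand 2 can switch to Heavy (5 → 6). Not NE.
(Heavy, Moderate, Light): Brand 1 gets 7, best alternative 4; Brand 2 gets 3, best alternative 2; Brand 3 gets 7, best alternative 2. No profitable deviation — NE.
(Heavy, Moderate, Moderate): Brand 1 can switch to Moderate (-8 → -4). Not NE.
(Heavy, Heavy, None): Brand 1 can switch to Moderate (-8 → -5). Not NE.
(Heavy, Heavy, Moderate): Brand 1 gets 9, best alternative -3; Brand 2 gets 5, best alternative -3; Brand 3 gets 3, best alternative -3. No profitable deviation — NE.
(The remaining 1 profile has a profitable deviation by the same check.)

Pure-strategy Nash equilibria: (Moderate, Heavy, None); (Heavy, Moderate, Light); (Heavy, Heavy, Moderate)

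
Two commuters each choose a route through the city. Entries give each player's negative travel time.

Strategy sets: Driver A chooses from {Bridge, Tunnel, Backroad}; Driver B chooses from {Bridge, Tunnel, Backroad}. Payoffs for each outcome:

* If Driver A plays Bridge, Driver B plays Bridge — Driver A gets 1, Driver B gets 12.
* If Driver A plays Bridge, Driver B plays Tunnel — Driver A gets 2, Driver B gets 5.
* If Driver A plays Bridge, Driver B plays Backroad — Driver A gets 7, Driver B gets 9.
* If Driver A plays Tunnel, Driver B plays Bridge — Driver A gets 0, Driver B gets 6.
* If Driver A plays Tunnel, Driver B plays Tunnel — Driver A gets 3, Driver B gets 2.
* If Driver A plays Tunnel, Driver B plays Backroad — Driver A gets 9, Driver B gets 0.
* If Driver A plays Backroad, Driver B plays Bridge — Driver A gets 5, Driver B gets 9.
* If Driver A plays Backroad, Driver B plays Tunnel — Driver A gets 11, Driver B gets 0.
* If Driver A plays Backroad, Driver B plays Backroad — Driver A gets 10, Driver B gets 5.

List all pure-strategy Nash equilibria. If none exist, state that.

Driver A against Bridge: payoffs 1, 0, 5 → best response Backroad.
Driver A against Tunnel: payoffs 2, 3, 11 → best response Backroad.
Driver A against Backroad: payoffs 7, 9, 10 → best response Backroad.
Driver B against Bridge: payoffs 12, 5, 9 → best response Bridge.
Driver B against Tunnel: payoffs 6, 2, 0 → best response Bridge.
Driver B against Backroad: payoffs 9, 0, 5 → best response Bridge.
Mutual best responses: (Backroad, Bridge).

Pure NE: (Backroad, Bridge)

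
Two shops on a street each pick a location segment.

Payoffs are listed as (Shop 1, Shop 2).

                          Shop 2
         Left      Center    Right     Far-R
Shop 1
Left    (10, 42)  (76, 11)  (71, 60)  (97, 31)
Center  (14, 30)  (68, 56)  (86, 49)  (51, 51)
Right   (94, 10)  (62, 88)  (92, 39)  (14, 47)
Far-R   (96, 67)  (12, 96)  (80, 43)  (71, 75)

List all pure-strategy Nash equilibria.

(Left, Left): Shop 1 can switch to Center (10 → 14). Not NE.
(Left, Center): Shop 2 can switch to Left (11 → 42). Not NE.
(Left, Right): Shop 1 can switch to Center (71 → 86). Not NE.
(Left, Far-R): Shop 2 can switch to Left (31 → 42). Not NE.
(Center, Left): Shop 1 can switch to Right (14 → 94). Not NE.
(Center, Center): Shop 1 can switch to Left (68 → 76). Not NE.
(Center, Right): Shop 1 can switch to Right (86 → 92). Not NE.
(Center, Far-R): Shop 1 can switch to Left (51 → 97). Not NE.
(Right, Left): Shop 1 can switch to Far-R (94 → 96). Not NE.
(Right, Center): Shop 1 can switch to Left (62 → 76). Not NE.
(Right, Right): Shop 2 can switch to Center (39 → 88). Not NE.
(Right, Far-R): Shop 1 can switch to Left (14 → 97). Not NE.
(The remaining 4 profiles each have a profitable deviation by the same check.)

none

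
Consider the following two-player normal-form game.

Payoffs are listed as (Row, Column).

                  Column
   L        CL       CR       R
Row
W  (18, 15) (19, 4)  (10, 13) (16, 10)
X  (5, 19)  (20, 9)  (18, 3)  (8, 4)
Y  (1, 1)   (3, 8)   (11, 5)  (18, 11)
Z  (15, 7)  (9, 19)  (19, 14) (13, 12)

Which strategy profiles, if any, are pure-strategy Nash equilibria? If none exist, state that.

Row against L: payoffs 18, 5, 1, 15 → best response W.
Row against CL: payoffs 19, 20, 3, 9 → best response X.
Row against CR: payoffs 10, 18, 11, 19 → best response Z.
Row against R: payoffs 16, 8, 18, 13 → best response Y.
Column against W: payoffs 15, 4, 13, 10 → best response L.
Column against X: payoffs 19, 9, 3, 4 → best response L.
Column against Y: payoffs 1, 8, 5, 11 → best response R.
Column against Z: payoffs 7, 19, 14, 12 → best response CL.
Mutual best responses: (W, L); (Y, R).

Pure-strategy Nash equilibria: (W, L), (Y, R)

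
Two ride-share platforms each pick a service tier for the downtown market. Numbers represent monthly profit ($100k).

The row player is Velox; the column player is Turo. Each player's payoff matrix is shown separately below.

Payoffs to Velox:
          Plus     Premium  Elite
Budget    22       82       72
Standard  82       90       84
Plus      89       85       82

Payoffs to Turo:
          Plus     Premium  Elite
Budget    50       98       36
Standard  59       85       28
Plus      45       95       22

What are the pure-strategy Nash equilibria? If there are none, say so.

Mark each player's best response to every combination of opponents' strategies; a profile where every player is best-responding is a pure Nash equilibrium.
Velox against Plus: payoffs 22, 82, 89 → best response Plus.
Velox against Premium: payoffs 82, 90, 85 → best response Standard.
Velox against Elite: payoffs 72, 84, 82 → best response Standard.
Turo against Budget: payoffs 50, 98, 36 → best response Premium.
Turo against Standard: payoffs 59, 85, 28 → best response Premium.
Turo against Plus: payoffs 45, 95, 22 → best response Premium.
Mutual best responses: (Standard, Premium).

(Standard, Premium)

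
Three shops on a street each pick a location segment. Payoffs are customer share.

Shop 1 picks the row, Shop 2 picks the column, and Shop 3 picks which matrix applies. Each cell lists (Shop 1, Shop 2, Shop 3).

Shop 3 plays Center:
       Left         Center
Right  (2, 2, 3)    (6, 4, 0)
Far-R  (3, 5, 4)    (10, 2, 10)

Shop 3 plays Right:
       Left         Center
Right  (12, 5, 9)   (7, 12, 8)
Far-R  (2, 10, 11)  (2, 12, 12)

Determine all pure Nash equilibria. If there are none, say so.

Pure NE: (Right, Center, Right)

(Right, Left, Center): Shop 1 can switch to Far-R (2 → 3). Not NE.
(Right, Left, Right): Shop 2 can switch to Center (5 → 12). Not NE.
(Right, Center, Center): Shop 1 can switch to Far-R (6 → 10). Not NE.
(Right, Center, Right): Shop 1 gets 7, best alternative 2; Shop 2 gets 12, best alternative 5; Shop 3 gets 8, best alternative 0. No profitable deviation — NE.
(Far-R, Left, Center): Shop 3 can switch to Right (4 → 11). Not NE.
(Far-R, Left, Right): Shop 1 can switch to Right (2 → 12). Not NE.
(Far-R, Center, Center): Shop 2 can switch to Left (2 → 5). Not NE.
(Far-R, Center, Right): Shop 1 can switch to Right (2 → 7). Not NE.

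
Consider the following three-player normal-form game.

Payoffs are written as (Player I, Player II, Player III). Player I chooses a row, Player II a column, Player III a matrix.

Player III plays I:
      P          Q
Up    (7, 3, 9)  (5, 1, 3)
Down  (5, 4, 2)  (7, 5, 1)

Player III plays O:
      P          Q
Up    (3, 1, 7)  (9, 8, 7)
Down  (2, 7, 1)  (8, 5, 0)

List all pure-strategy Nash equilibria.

Pure-strategy Nash equilibria: (Up, P, I) and (Up, Q, O) and (Down, Q, I)

Player I against (P, I): payoffs 7, 5 → best response Up.
Player I against (P, O): payoffs 3, 2 → best response Up.
Player I against (Q, I): payoffs 5, 7 → best response Down.
Player I against (Q, O): payoffs 9, 8 → best response Up.
Player II against (Up, I): payoffs 3, 1 → best response P.
Player II against (Up, O): payoffs 1, 8 → best response Q.
Player II against (Down, I): payoffs 4, 5 → best response Q.
Player II against (Down, O): payoffs 7, 5 → best response P.
Player III against (Up, P): payoffs 9, 7 → best response I.
Player III against (Up, Q): payoffs 3, 7 → best response O.
Player III against (Down, P): payoffs 2, 1 → best response I.
Player III against (Down, Q): payoffs 1, 0 → best response I.
Mutual best responses: (Up, P, I); (Up, Q, O); (Down, Q, I).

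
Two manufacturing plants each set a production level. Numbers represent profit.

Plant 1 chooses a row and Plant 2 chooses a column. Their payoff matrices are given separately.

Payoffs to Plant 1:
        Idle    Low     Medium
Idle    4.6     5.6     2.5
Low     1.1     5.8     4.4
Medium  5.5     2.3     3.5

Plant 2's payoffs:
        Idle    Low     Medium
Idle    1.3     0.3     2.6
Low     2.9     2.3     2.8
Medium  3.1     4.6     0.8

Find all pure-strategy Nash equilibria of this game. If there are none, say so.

For each player, find the best response to each opponent profile; mutual best responses are the pure NE.
Plant 1 against Idle: payoffs 4.6, 1.1, 5.5 → best response Medium.
Plant 1 against Low: payoffs 5.6, 5.8, 2.3 → best response Low.
Plant 1 against Medium: payoffs 2.5, 4.4, 3.5 → best response Low.
Plant 2 against Idle: payoffs 1.3, 0.3, 2.6 → best response Medium.
Plant 2 against Low: payoffs 2.9, 2.3, 2.8 → best response Idle.
Plant 2 against Medium: payoffs 3.1, 4.6, 0.8 → best response Low.
No profile is a mutual best response for all players.

There is no pure-strategy Nash equilibrium.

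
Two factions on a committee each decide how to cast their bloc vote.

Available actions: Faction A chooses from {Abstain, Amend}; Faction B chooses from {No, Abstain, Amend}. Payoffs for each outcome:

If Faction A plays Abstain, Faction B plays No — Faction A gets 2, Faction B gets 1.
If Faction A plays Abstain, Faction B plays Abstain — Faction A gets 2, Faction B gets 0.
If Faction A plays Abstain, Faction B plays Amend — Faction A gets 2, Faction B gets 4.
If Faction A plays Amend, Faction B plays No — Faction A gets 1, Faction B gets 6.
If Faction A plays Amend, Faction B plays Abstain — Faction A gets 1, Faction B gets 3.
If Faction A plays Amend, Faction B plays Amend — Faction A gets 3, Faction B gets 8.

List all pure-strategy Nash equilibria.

The unique pure-strategy Nash equilibrium is (Amend, Amend).

Faction A against No: payoffs 2, 1 → best response Abstain.
Faction A against Abstain: payoffs 2, 1 → best response Abstain.
Faction A against Amend: payoffs 2, 3 → best response Amend.
Faction B against Abstain: payoffs 1, 0, 4 → best response Amend.
Faction B against Amend: payoffs 6, 3, 8 → best response Amend.
Mutual best responses: (Amend, Amend).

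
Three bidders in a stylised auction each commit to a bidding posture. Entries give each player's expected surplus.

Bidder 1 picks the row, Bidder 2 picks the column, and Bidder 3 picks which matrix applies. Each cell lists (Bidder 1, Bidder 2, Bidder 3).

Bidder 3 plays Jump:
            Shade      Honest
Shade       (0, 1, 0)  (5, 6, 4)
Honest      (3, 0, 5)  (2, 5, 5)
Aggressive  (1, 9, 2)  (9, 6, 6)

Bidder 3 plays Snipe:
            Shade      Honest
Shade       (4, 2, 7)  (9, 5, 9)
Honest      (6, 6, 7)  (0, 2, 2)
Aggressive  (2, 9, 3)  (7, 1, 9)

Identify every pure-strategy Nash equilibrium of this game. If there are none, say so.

For each player, find the best response to each opponent profile; mutual best responses are the pure NE.
Bidder 1 against (Shade, Jump): payoffs 0, 3, 1 → best response Honest.
Bidder 1 against (Shade, Snipe): payoffs 4, 6, 2 → best response Honest.
Bidder 1 against (Honest, Jump): payoffs 5, 2, 9 → best response Aggressive.
Bidder 1 against (Honest, Snipe): payoffs 9, 0, 7 → best response Shade.
Bidder 2 against (Shade, Jump): payoffs 1, 6 → best response Honest.
Bidder 2 against (Shade, Snipe): payoffs 2, 5 → best response Honest.
Bidder 2 against (Honest, Jump): payoffs 0, 5 → best response Honest.
Bidder 2 against (Honest, Snipe): payoffs 6, 2 → best response Shade.
Bidder 2 against (Aggressive, Jump): payoffs 9, 6 → best response Shade.
Bidder 2 against (Aggressive, Snipe): payoffs 9, 1 → best response Shade.
Bidder 3 against (Shade, Shade): payoffs 0, 7 → best response Snipe.
Bidder 3 against (Shade, Honest): payoffs 4, 9 → best response Snipe.
Bidder 3 against (Honest, Shade): payoffs 5, 7 → best response Snipe.
Bidder 3 against (Honest, Honest): payoffs 5, 2 → best response Jump.
Bidder 3 against (Aggressive, Shade): payoffs 2, 3 → best response Snipe.
Bidder 3 against (Aggressive, Honest): payoffs 6, 9 → best response Snipe.
Mutual best responses: (Shade, Honest, Snipe); (Honest, Shade, Snipe).

(Shade, Honest, Snipe), (Honest, Shade, Snipe)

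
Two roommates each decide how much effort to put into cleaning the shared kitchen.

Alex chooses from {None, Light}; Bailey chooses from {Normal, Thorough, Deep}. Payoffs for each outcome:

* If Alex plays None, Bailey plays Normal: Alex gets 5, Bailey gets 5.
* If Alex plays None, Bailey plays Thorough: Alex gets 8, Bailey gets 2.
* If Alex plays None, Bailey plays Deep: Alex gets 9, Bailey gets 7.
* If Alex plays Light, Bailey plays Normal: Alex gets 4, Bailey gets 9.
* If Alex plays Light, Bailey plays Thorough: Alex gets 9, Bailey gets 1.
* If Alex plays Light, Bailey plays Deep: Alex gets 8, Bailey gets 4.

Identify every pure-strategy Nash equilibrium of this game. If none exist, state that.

The unique pure-strategy Nash equilibrium is (None, Deep).

(None, Normal): Bailey can switch to Deep (5 → 7). Not NE.
(None, Thorough): Alex can switch to Light (8 → 9). Not NE.
(None, Deep): Alex gets 9, best alternative 8; Bailey gets 7, best alternative 5. No profitable deviation — NE.
(Light, Normal): Alex can switch to None (4 → 5). Not NE.
(Light, Thorough): Bailey can switch to Normal (1 → 9). Not NE.
(Light, Deep): Alex can switch to None (8 → 9). Not NE.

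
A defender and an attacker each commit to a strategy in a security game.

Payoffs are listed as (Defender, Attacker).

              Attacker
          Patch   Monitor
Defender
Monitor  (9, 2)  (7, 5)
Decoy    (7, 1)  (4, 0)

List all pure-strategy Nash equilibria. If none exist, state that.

(Monitor, Monitor)

(Monitor, Patch): Attacker can switch to Monitor (2 → 5). Not NE.
(Monitor, Monitor): Defender gets 7, best alternative 4; Attacker gets 5, best alternative 2. No profitable deviation — NE.
(Decoy, Patch): Defender can switch to Monitor (7 → 9). Not NE.
(Decoy, Monitor): Defender can switch to Monitor (4 → 7). Not NE.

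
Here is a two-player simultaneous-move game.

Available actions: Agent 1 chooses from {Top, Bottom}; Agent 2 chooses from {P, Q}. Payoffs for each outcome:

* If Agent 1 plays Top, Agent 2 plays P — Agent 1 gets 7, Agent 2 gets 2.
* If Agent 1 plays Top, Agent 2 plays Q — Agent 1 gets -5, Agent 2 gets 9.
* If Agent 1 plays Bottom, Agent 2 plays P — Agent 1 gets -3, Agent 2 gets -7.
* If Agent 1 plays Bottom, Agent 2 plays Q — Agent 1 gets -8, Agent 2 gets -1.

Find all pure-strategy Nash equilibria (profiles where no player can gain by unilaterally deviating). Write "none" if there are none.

(Top, Q)

(Top, P): Agent 2 can switch to Q (2 → 9). Not NE.
(Top, Q): Agent 1 gets -5, best alternative -8; Agent 2 gets 9, best alternative 2. No profitable deviation — NE.
(Bottom, P): Agent 1 can switch to Top (-3 → 7). Not NE.
(Bottom, Q): Agent 1 can switch to Top (-8 → -5). Not NE.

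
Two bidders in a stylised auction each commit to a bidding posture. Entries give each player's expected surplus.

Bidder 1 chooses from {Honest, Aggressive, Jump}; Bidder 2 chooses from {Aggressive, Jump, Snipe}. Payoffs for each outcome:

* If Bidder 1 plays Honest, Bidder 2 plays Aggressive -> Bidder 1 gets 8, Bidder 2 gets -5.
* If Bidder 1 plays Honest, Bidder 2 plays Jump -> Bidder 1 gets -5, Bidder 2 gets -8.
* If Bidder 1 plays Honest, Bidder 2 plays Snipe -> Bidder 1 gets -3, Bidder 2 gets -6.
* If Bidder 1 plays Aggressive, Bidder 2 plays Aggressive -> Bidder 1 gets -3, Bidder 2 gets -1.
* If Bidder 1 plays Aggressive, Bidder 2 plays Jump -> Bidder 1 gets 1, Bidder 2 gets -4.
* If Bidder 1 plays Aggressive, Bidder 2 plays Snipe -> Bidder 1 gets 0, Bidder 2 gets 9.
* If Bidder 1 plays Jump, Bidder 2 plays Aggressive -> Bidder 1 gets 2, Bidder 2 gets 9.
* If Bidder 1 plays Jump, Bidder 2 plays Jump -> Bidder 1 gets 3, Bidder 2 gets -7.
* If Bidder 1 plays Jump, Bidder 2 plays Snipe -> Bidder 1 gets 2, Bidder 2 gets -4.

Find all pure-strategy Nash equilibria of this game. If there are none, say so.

(Honest, Aggressive): Bidder 1 gets 8, best alternative 2; Bidder 2 gets -5, best alternative -6. No profitable deviation — NE.
(Honest, Jump): Bidder 1 can switch to Aggressive (-5 → 1). Not NE.
(Honest, Snipe): Bidder 1 can switch to Aggressive (-3 → 0). Not NE.
(Aggressive, Aggressive): Bidder 1 can switch to Honest (-3 → 8). Not NE.
(Aggressive, Jump): Bidder 1 can switch to Jump (1 → 3). Not NE.
(Aggressive, Snipe): Bidder 1 can switch to Jump (0 → 2). Not NE.
(Jump, Aggressive): Bidder 1 can switch to Honest (2 → 8). Not NE.
(The remaining 2 profiles each have a profitable deviation by the same check.)

Pure NE: (Honest, Aggressive)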